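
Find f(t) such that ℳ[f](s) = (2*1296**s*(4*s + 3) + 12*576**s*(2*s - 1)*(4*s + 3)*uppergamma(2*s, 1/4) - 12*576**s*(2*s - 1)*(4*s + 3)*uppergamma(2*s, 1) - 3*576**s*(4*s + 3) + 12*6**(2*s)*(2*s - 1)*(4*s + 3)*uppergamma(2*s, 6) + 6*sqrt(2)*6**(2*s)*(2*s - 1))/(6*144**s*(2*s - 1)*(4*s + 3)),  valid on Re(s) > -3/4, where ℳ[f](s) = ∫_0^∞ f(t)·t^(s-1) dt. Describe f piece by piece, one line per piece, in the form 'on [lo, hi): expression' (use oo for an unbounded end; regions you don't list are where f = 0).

on [0, 1/4): t**(3/4)
on [1/4, 4): exp(-sqrt(t)/2)
on [4, 9): 1/(2*sqrt(t))
on [9, oo): exp(-2*sqrt(t))

the power substitution comes off first: t**(3/2) on [0, 1/2); exp(-t/2) on [1/2, 2); 1/(2*t) on [2, 3); …
treat the 4 regions marked off by 1/4, 4, 9 separately and sum
the [0, 1/4) slice contributes ∫ t**(3/4)·t^(s-1) dt
∫ exp(-sqrt(t)/2)·t^(s-1) over [1/4, 4)
piece [4, 9): integrate 1/(2*sqrt(t)) against the kernel
∫ exp(-2*sqrt(t))·t^(s-1) over [9, ∞)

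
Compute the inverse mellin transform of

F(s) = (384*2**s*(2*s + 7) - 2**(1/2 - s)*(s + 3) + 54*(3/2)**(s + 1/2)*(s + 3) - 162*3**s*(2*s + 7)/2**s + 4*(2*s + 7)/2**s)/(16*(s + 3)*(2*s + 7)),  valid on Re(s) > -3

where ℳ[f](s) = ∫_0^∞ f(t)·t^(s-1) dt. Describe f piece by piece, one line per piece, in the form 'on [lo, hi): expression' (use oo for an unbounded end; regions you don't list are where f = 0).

decompose at 1/2, 3/2; ℳ[f](s) sums the 3 pieces' integrals
the [0, 1/2) slice contributes ∫ 2*t**3·t^(s-1) dt
piece [1/2, 3/2): integrate t**(7/2)/2 against the kernel
∫ over [3/2, 2) of 3*t**3·t^(s-1) joins the sum

on [0, 1/2): 2*t**3
on [1/2, 3/2): t**(7/2)/2
on [3/2, 2): 3*t**3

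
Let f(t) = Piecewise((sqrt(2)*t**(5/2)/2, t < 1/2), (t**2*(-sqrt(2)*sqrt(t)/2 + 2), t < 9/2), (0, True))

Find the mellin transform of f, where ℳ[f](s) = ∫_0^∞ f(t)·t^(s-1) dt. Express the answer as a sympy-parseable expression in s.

(81*3**(2*s)*(s + 2) + 162*3**(2*s) - 2*s - 6)/(4*2**s*(s + 2)*(2*s + 5))
  Re(s) > -5/2

remove the shared t-power first: sqrt(2)*sqrt(t)/2 on [0, 1/2); -sqrt(2)*sqrt(t)/2 + 2 on [1/2, 9/2)
invert the common scale on t to get sqrt(t) on [0, 1/4); 2 - sqrt(t) on [1/4, 9/4)
strip the power substitution: t on [0, 1/2); 2 - t on [1/2, 3/2)
the 2 pieces separated at 1/2 each add one integral
∫ sqrt(2)*t**(5/2)/2·t^(s-1) over [0, 1/2)
segment [1/2, 9/2) carries t**2*(-sqrt(2)*sqrt(t)/2 + 2); integrate it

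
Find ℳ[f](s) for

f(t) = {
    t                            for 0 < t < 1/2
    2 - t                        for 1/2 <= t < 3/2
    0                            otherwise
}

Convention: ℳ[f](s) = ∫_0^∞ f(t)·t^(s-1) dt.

(3**s*s + 4*3**s - 2*s - 4)/(2*2**s*s*(s + 1))
  Re(s) > -1

breakpoints 1/2: one integral from each of the 2 segments
the [0, 1/2) slice contributes ∫ t·t^(s-1) dt
piece [1/2, 3/2): integrate (2 - t) against the kernel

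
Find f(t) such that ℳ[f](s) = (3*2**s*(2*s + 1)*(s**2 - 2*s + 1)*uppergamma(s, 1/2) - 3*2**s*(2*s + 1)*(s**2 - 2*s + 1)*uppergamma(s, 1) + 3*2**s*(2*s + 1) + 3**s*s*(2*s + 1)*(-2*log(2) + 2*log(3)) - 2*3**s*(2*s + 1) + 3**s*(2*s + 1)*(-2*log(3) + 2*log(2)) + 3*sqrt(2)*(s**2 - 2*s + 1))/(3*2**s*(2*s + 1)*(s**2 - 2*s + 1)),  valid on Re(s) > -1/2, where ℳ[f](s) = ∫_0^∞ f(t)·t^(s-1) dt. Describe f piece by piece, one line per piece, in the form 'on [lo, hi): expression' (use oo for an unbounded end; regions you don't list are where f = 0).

breakpoints 1/2, 1: one integral from each of the 3 segments
∫ over [0, 1/2) of sqrt(t)·t^(s-1) joins the sum
over [1/2, 1), the kernel integral of exp(-t) enters the sum
segment [1, 3/2) carries log(t)/t; integrate it

on [0, 1/2): sqrt(t)
on [1/2, 1): exp(-t)
on [1, 3/2): log(t)/t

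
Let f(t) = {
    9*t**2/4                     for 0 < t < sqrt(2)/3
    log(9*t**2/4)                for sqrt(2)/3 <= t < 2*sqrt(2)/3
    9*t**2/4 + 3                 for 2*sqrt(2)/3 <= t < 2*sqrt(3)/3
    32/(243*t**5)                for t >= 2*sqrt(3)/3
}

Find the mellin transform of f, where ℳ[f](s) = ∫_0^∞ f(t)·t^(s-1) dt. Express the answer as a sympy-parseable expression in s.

(-135*2**s*s**2*(s - 5)/2 + 27*2**s*s*(s/2 + 1)*(s - 5)*log(2) - 81*2**s*s*(s - 5) - 54*2**s*(s/2 + 1)*(s - 5) - sqrt(3)*6**(s/2)*s**2*(s/2 + 1) + 81*6**(s/2)*s**2*(s - 5) + 81*6**(s/2)*s*(s - 5) + 27*s**2*(s - 5)/4 + 27*s*(s/2 + 1)*(s - 5)*log(2) + (s - 5)*(27*s + 54))/(27*2**(s/2)*(3/2)**s*s**2*(s/2 + 1)*(s - 5))
  -2 < Re(s) < 5

undo the common scale on t: t**2 on [0, sqrt(2)/2); log(t**2) on [sqrt(2)/2, sqrt(2)); t**2 + 3 on [sqrt(2), sqrt(3)); …
back out the power substitution: t on [0, 1/2); log(t) on [1/2, 2); t + 3 on [2, 3); …
the 4 pieces separated at sqrt(2)/3, 2*sqrt(2)/3, 2*sqrt(3)/3 each add one integral
the [0, sqrt(2)/3) slice contributes ∫ 9*t**2/4·t^(s-1) dt
on [sqrt(2)/3, 2*sqrt(2)/3): add ∫ log(9*t**2/4)·t^(s-1) dt
∫ over [2*sqrt(2)/3, 2*sqrt(3)/3) of (9*t**2/4 + 3)·t^(s-1) joins the sum
on [2*sqrt(3)/3, ∞): add ∫ 32/(243*t**5)·t^(s-1) dt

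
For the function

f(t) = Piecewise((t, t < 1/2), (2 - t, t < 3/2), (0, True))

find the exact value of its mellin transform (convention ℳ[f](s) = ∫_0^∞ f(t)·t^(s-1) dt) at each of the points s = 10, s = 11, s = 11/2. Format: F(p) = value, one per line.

decompose at 1/2; ℳ[f](s) sums the 2 pieces' integrals
piece [0, 1/2): integrate t against the kernel
the [1/2, 3/2) slice contributes ∫ (2 - t)·t^(s-1) dt

F(10) = 413331/112640
F(11) = 2657179/540672
F(11/2) = -15*sqrt(2)/4576 + 4617*sqrt(6)/9152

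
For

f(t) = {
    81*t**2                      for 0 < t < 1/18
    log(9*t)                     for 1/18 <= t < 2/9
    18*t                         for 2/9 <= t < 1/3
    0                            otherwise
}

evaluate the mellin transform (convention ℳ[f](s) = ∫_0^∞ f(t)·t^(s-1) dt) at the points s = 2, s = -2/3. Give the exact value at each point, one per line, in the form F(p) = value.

F(2) = 17*log(2)/648 + 2255/15552
F(-2/3) = 9*12**(1/3)*(-19*2**(2/3) - log(2**(2*2**(2/3) + 8)) + 13 + 16*6**(1/3))/16

peel off the common scale on t: 9*t**2 on [0, 1/6); log(3*t) on [1/6, 2/3); 6*t on [2/3, 1)
remove the common scale on t first: t**2 on [0, 1/2); log(t) on [1/2, 2); 2*t on [2, 3)
cuts at 1/18, 2/9: linearity sums the 3 kernel integrals
∫ over [0, 1/18) of 81*t**2·t^(s-1) joins the sum
piece [1/18, 2/9): integrate log(9*t) against the kernel
for t in [2/9, 1/3): the term is ∫ 18*t·t^(s-1)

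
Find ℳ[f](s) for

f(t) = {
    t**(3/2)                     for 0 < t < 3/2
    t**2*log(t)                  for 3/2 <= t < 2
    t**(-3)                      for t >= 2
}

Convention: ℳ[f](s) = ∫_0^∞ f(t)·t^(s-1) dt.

(-32*2**(2*s)*(s - 3)*(2*s + 3) + 3**s*(s - 3)*(s + 1)*(2*s + 3)*(-18*log(3) + 18*log(2)) + 3**s*(s - 3)*(2*s + 3)*(-18*log(3) + 18*log(2)) + 18*3**s*(s - 3)*(2*s + 3) + 12*3**s*sqrt(6)*(s - 3)*(2*s + (s + 1)**2 + 3) + 32*4**s*(s - 3)*(s + 1)*(2*s + 3)*log(2) + 32*4**s*(s - 3)*(2*s + 3)*log(2) - 4**s*(2*s + 3)*(2*s + (s + 1)**2 + 3))/(8*2**s*(s - 3)*(2*s + 3)*(2*s + (s + 1)**2 + 3))
  -3/2 < Re(s) < 3

undo the shared t-power: 1/sqrt(t) on [0, 3/2); log(t) on [3/2, 2); t**(-5) on [2, ∞)
remove the shared t-power first: sqrt(t) on [0, 3/2); t*log(t) on [3/2, 2); t**(-4) on [2, ∞)
treat the 3 regions marked off by 3/2, 2 separately and sum
for t in [0, 3/2): the term is ∫ t**(3/2)·t^(s-1)
segment [3/2, 2) carries t**2*log(t); integrate it
on [2, ∞): add ∫ t**(-3)·t^(s-1) dt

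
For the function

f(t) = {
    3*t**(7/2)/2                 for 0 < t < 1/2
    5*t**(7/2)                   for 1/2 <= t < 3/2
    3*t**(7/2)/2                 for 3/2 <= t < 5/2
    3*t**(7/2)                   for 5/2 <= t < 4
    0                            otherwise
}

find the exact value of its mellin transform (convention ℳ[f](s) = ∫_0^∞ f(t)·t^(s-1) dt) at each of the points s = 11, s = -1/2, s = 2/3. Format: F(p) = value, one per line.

F(11) = -18310546875*sqrt(10)/950272 - 7*sqrt(2)/950272 + 33480783*sqrt(6)/950272 + 3221225472/29
F(-1/2) = 2879/48
F(2/3) = -225*2**(5/6)*5**(1/6)/32 - 21*2**(5/6)/800 + 1701*2**(5/6)*3**(1/6)/800 + 4608*2**(1/3)/25

treat the 4 regions marked off by 1/2, 3/2, 5/2 separately and sum
∫ over [0, 1/2) of 3*t**(7/2)/2·t^(s-1) joins the sum
∫ over [1/2, 3/2) of 5*t**(7/2)·t^(s-1) joins the sum
segment 3/2 to 5/2 holds 3*t**(7/2)/2; add its integral
∫ 3*t**(7/2)·t^(s-1) over [5/2, 4)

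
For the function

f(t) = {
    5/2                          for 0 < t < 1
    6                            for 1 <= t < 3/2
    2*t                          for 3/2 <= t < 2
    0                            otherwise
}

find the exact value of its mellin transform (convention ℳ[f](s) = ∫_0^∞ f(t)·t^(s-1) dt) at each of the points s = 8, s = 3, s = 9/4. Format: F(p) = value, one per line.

F(8) = 1142959/9216
F(3) = 1061/96
F(9/4) = -14/9 + 51*2**(3/4)*3**(1/4)/26 + 64*2**(1/4)/13

cuts at 1, 3/2: linearity sums the 3 kernel integrals
piece [0, 1): integrate 5/2 against the kernel
[1, 3/2) adds the kernel integral of 6
[3/2, 2) adds the kernel integral of 2*t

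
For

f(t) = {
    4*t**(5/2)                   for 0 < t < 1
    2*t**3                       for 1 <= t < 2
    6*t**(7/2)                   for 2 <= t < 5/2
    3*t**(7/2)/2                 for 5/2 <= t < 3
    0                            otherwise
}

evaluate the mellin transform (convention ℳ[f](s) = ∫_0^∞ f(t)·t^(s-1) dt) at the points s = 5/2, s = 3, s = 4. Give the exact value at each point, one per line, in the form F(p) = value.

F(5/2) = 128*sqrt(2)/11 + 4249229/14080
F(3) = -768*sqrt(2)/13 + 239/11 + 140625*sqrt(10)/1664 + 2187*sqrt(3)/13
F(4) = -512*sqrt(2)/5 + 3358/91 + 46875*sqrt(10)/256 + 2187*sqrt(3)/5

slice at 1, 2, 5/2, transform all 4 pieces, and sum them
∫ 4*t**(5/2)·t^(s-1) over [0, 1)
piece [1, 2): integrate 2*t**3 against the kernel
segment 2 to 5/2 holds 6*t**(7/2); add its integral
on [5/2, 3) integrate f = 3*t**(7/2)/2 against the kernel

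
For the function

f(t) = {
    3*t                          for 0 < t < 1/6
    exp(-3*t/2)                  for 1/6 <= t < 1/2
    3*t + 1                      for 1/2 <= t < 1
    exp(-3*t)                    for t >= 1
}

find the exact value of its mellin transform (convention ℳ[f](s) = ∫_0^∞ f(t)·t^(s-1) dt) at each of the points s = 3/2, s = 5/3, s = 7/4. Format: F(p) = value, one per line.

F(3/2) = -19*sqrt(2)/60 - sqrt(2)*exp(-3/4)/3 - sqrt(6)*sqrt(pi)*erfc(sqrt(3)/2)/9 + sqrt(3)*sqrt(pi)*erfc(sqrt(3))/18 + sqrt(6)/180 + exp(-3)/3 + sqrt(6)*exp(-1/4)/9 + sqrt(6)*sqrt(pi)*erfc(1/2)/9 + 28/15
F(5/3) = -93*2**(1/3)/320 - 2*12**(1/3)*uppergamma(5/3, 3/4)/9 + 6**(1/3)/192 + 3**(1/3)*uppergamma(5/3, 3)/9 + 2*12**(1/3)*uppergamma(5/3, 1/4)/9 + 69/40
F(7/4) = 6**(1/4)*(-308*sqrt(2)*uppergamma(7/4, 3/4) - 129*3**(3/4) + 7 + 77*2**(3/4)*uppergamma(7/4, 3) + 308*sqrt(2)*uppergamma(7/4, 1/4) + 384*6**(3/4))/1386

remove the common scale on t first: t on [0, 1/2); exp(-t/2) on [1/2, 3/2); t + 1 on [3/2, 3); …
slice at 1/6, 1/2, 1, transform all 4 pieces, and sum them
[0, 1/6) adds the kernel integral of 3*t
for t in [1/6, 1/2): the term is ∫ exp(-3*t/2)·t^(s-1)
∫ (3*t + 1)·t^(s-1) over [1/2, 1)
the [1, ∞) slice contributes ∫ exp(-3*t)·t^(s-1) dt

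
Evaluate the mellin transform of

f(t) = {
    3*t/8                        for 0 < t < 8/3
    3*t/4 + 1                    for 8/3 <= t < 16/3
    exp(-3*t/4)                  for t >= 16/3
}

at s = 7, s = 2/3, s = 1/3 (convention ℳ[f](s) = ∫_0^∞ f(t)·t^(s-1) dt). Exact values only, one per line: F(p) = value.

remove the common scale on t first: t/4 on [0, 4); t/2 + 1 on [4, 8); exp(-t/2) on [8, ∞)
remove the common scale on t first: t/2 on [0, 2); t + 1 on [2, 4); exp(-t) on [4, ∞)
the common scale on t comes off first: t on [0, 1); 2*t + 1 on [1, 2); exp(-2*t) on [2, ∞)
along the cuts 8/3, 16/3, ℳ[f](s) splits into 3 integrals
between 0 and 8/3 the integrand is 3*t/8·t^(s-1)
for t in [8/3, 16/3): the term is ∫ (3*t/4 + 1)·t^(s-1)
[16/3, ∞) adds the kernel integral of exp(-3*t/4)

F(7) = 572784640*exp(-4)/2187 + 401342464/5103
F(2/3) = 12**(1/3)*(-21*2**(1/3) + 5*2**(2/3)*uppergamma(2/3, 4) + 78)/15
F(1/3) = 18**(1/3)*(-15*2**(2/3) + 4*2**(1/3)*uppergamma(1/3, 4) + 48)/12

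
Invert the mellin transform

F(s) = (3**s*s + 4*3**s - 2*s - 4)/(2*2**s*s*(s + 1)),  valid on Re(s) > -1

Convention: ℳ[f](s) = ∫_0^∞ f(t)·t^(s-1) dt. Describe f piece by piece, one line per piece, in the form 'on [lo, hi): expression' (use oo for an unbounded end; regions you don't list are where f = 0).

decompose at 1/2; ℳ[f](s) sums the 2 pieces' integrals
∫ over [0, 1/2) of t·t^(s-1) joins the sum
over [1/2, 3/2), the kernel integral of (2 - t) enters the sum

on [0, 1/2): t
on [1/2, 3/2): 2 - t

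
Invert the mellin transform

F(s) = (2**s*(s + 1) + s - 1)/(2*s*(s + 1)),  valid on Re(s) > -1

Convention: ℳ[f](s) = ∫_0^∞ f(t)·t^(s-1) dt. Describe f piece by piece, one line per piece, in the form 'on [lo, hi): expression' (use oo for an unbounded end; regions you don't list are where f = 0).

on [0, 1): t
on [1, 2): 1/2

integrate the 2 segments split at 1, then add the results
the [0, 1) slice contributes ∫ t·t^(s-1) dt
on [1, 2): add ∫ 1/2·t^(s-1) dt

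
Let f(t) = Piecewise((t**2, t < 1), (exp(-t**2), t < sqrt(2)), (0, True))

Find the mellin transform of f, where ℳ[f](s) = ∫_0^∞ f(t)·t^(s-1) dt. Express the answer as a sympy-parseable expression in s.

((s + 2)*uppergamma(s/2, 1) - (s + 2)*uppergamma(s/2, 2) + 2)/(2*(s + 2))
  Re(s) > -2

peel off the power substitution: t on [0, 1); exp(-t) on [1, 2)
slice at 1, transform all 2 pieces, and sum them
[0, 1) adds the kernel integral of t**2
∫ exp(-t**2)·t^(s-1) over [1, sqrt(2))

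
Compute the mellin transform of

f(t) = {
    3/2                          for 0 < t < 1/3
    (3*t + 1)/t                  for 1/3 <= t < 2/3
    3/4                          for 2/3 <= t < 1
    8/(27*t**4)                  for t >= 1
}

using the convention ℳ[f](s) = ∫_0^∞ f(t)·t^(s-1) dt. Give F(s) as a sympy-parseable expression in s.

reversing the shared t-power: 3*t/2 on [0, 1/3); 3*t + 1 on [1/3, 2/3); 3*t/4 on [2/3, 1); …
remove the common scale on t first: t on [0, 1/2); 2*t + 1 on [1/2, 1); t/2 on [1, 3/2); …
treat the 4 regions marked off by 1/3, 2/3, 1 separately and sum
the [0, 1/3) slice contributes ∫ 3/2·t^(s-1) dt
segment 1/3 to 2/3 holds (3*t + 1)/t; add its integral
∫ 3/4·t^(s-1) over [2/3, 1)
∫ over [1, ∞) of 8/(27*t**4)·t^(s-1) joins the sum

(405*2**s*s**2 - 1863*2**s*s + 972*2**s + 49*3**s*s**2 - 373*3**s*s + 324*3**s - 486*s**2 + 2106*s - 648)/(108*3**s*s*(s**2 - 5*s + 4))
  0 < Re(s) < 4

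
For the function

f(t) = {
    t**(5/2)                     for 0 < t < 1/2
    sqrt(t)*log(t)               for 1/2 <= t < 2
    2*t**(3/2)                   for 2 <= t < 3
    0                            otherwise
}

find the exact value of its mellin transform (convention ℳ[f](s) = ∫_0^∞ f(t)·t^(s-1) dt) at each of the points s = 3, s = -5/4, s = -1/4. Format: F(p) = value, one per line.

peel off the shared t-power: t**2 on [0, 1/2); log(t) on [1/2, 2); 2*t on [2, 3)
summing 3 kernel integrals split by 1/2, 2 yields ℳ[f](s)
segment 0 to 1/2 holds t**(5/2); add its integral
segment [1/2, 2) carries sqrt(t)*log(t); integrate it
segment 2 to 3 holds 2*t**(3/2); add its integral

F(3) = sqrt(2)*(-1204015 + 357588*log(2) + 2794176*sqrt(6))/155232
F(-5/4) = 2**(3/4)*(-200*sqrt(2) - log(2**(15*sqrt(2) + 60)) + 89 + 180*6**(1/4))/45
F(-1/4) = 2**(3/4)*(-864*sqrt(2) + log(2**(180 + 180*sqrt(2))) + 216*6**(1/4) + 725)/90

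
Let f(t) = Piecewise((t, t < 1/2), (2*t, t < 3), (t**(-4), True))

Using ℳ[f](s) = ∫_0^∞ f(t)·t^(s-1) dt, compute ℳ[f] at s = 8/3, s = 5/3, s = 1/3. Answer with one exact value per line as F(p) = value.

f breaks at 1/2, 3 into 3 integrals to sum
segment 0 to 1/2 holds t; add its integral
on [1/2, 3): add ∫ 2*t·t^(s-1) dt
for t in [3, ∞): the term is ∫ t**(-4)·t^(s-1)

F(8/3) = 2**(1/3)*(-9 + 3910*6**(2/3))/528
F(5/3) = 2**(1/3)*(-189 + 13640*6**(2/3))/4032
F(1/3) = 2**(2/3)*(-891 + 10700*6**(1/3))/4752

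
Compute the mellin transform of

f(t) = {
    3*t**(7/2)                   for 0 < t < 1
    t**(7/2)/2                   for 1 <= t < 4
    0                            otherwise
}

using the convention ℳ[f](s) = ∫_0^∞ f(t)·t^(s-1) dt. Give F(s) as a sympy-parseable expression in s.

(2**(2*s + 7) + 5)/(2*s + 7)
  Re(s) > -7/2

the 2 pieces separated at 1 each add one integral
segment 0 to 1 holds 3*t**(7/2); add its integral
segment [1, 4) carries t**(7/2)/2; integrate it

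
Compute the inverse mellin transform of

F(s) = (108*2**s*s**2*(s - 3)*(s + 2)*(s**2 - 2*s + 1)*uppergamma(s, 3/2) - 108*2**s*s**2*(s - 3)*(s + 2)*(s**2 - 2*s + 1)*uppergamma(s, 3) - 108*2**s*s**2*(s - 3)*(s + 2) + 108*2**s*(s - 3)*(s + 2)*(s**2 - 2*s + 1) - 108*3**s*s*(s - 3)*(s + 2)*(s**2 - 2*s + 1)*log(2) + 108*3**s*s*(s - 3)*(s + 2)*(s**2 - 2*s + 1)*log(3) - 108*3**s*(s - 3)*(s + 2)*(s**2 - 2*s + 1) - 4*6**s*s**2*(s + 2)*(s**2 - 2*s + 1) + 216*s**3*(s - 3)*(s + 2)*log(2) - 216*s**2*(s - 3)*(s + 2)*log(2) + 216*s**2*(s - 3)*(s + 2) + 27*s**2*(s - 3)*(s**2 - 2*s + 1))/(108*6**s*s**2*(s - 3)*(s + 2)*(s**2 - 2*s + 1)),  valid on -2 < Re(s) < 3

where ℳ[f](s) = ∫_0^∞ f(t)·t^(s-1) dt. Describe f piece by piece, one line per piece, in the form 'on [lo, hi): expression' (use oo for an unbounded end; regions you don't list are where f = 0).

back out the common scale on t: t**2 on [0, 1/2); log(t)/t on [1/2, 1); log(t) on [1, 3/2); …
summing 5 kernel integrals split by 1/6, 1/3, 1/2, 1 yields ℳ[f](s)
∫ over [0, 1/6) of 9*t**2·t^(s-1) joins the sum
∫ log(3*t)/(3*t)·t^(s-1) over [1/6, 1/3)
segment [1/3, 1/2) carries log(3*t); integrate it
on [1/2, 1): add ∫ exp(-3*t)·t^(s-1) dt
[1, ∞) adds the kernel integral of 1/(27*t**3)

on [0, 1/6): 9*t**2
on [1/6, 1/3): log(3*t)/(3*t)
on [1/3, 1/2): log(3*t)
on [1/2, 1): exp(-3*t)
on [1, oo): 1/(27*t**3)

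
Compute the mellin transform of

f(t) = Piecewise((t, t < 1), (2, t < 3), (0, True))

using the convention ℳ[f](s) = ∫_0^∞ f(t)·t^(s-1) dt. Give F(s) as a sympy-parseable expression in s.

undo the shared t-power: t**2 on [0, 1); 2*t on [1, 3)
the shared t-power comes off first: t**(3/2) on [0, 1); 2*sqrt(t) on [1, 3)
cuts at 1: linearity sums the 2 kernel integrals
on [0, 1) integrate f = t against the kernel
piece [1, 3): integrate 2 against the kernel

(2*3**s*(s + 1) - s - 2)/(s*(s + 1))
  Re(s) > -1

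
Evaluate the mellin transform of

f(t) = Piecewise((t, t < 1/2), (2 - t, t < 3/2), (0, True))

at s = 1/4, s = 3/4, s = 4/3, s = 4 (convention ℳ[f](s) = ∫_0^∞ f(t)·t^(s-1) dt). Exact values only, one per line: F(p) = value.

F(1/4) = 2**(3/4)*(-18 + 17*3**(1/4))/5
F(3/4) = 2**(1/4)*(-22 + 19*3**(3/4))/21
F(4/3) = 3*2**(2/3)*(-5 + 12*3**(1/3))/56
F(4) = 159/160

f breaks at 1/2 into 2 integrals to sum
for t in [0, 1/2): the term is ∫ t·t^(s-1)
on [1/2, 3/2): add ∫ (2 - t)·t^(s-1) dt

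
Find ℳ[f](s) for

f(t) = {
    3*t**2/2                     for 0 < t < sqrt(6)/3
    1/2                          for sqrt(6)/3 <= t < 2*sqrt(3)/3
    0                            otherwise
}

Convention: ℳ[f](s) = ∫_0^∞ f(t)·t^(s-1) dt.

(2**(s/2)*(s/2 + 1) + s/2 - 1)/(2*(3/2)**(s/2)*s*(s/2 + 1))
  Re(s) > -2

strip the power substitution: 3*t/2 on [0, 2/3); 1/2 on [2/3, 4/3)
remove the common scale on t first: t on [0, 1); 1/2 on [1, 2)
along the cuts sqrt(6)/3, ℳ[f](s) splits into 2 integrals
segment [0, sqrt(6)/3) carries 3*t**2/2; integrate it
over [sqrt(6)/3, 2*sqrt(3)/3), the kernel integral of 1/2 enters the sum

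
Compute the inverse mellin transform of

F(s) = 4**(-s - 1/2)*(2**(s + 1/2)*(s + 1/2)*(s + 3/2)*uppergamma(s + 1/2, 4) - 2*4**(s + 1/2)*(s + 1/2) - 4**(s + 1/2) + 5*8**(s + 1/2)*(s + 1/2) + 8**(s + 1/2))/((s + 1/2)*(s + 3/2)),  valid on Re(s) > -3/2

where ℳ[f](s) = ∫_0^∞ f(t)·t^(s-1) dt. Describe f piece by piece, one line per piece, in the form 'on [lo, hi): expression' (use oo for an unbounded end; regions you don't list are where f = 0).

the shared t-power comes off first: t on [0, 1); 2*t + 1 on [1, 2); exp(-2*t) on [2, ∞)
summing 3 kernel integrals split by 1, 2 yields ℳ[f](s)
[0, 1) adds the kernel integral of t**(3/2)
∫ over [1, 2) of sqrt(t)*(2*t + 1)·t^(s-1) joins the sum
∫ sqrt(t)*exp(-2*t)·t^(s-1) over [2, ∞)

on [0, 1): t**(3/2)
on [1, 2): sqrt(t)*(2*t + 1)
on [2, oo): sqrt(t)*exp(-2*t)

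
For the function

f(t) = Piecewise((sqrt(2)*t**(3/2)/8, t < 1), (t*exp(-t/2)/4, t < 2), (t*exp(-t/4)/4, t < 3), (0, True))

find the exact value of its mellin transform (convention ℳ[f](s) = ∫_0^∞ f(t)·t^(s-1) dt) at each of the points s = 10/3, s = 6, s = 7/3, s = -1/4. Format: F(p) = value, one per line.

F(10/3) = -64*2**(2/3)*uppergamma(13/3, 3/4) - 4*2**(1/3)*uppergamma(13/3, 1) + 3*sqrt(2)/116 + 4*2**(1/3)*uppergamma(13/3, 1/2) + 64*2**(2/3)*uppergamma(13/3, 1/2)
F(6) = -6243201*exp(-3/4) - 62624*exp(-1) + sqrt(2)/60 + 9800517*exp(-1/2)/2
F(7/3) = -16*2**(2/3)*uppergamma(10/3, 3/4) - 2*2**(1/3)*uppergamma(10/3, 1) + 3*sqrt(2)/92 + 2*2**(1/3)*uppergamma(10/3, 1/2) + 16*2**(2/3)*uppergamma(10/3, 1/2)
F(-1/4) = -sqrt(2)*uppergamma(3/4, 3/4)/2 - 2**(3/4)*uppergamma(3/4, 1)/4 + sqrt(2)/10 + 2**(3/4)*uppergamma(3/4, 1/2)/4 + sqrt(2)*uppergamma(3/4, 1/2)/2

the shared t-power comes off first: sqrt(2)*t**(5/2)/8 on [0, 1); t**2*exp(-t/2)/4 on [1, 2); t**2*exp(-t/4)/4 on [2, 3)
invert the common scale on t to get t**(5/2) on [0, 1/2); t**2*exp(-t) on [1/2, 1); t**2*exp(-t/2) on [1, 3/2)
invert the shared t-power to get sqrt(t) on [0, 1/2); exp(-t) on [1/2, 1); exp(-t/2) on [1, 3/2)
treat the 3 regions marked off by 1, 2 separately and sum
on [0, 1) integrate f = sqrt(2)*t**(3/2)/8 against the kernel
piece [1, 2): integrate t*exp(-t/2)/4 against the kernel
on [2, 3): add ∫ t*exp(-t/4)/4·t^(s-1) dt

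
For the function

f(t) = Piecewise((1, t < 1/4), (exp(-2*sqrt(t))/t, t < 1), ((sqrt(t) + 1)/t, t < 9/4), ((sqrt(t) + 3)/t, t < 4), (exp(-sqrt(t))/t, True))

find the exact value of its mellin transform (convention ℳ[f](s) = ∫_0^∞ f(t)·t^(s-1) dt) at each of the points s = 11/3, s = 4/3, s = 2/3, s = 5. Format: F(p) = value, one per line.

F(11/3) = 2**(2/3)*(-152361*3**(1/3) - 1672*uppergamma(16/3, 2) - 18480*2**(1/3) + 57 + 1672*uppergamma(16/3, 1) + 1503744*2**(2/3) + 53504*2**(1/3)*uppergamma(16/3, 2))/53504
F(4/3) = 2**(1/3)*(-3*3**(2/3) - 21*2**(2/3)/10 - uppergamma(2/3, 2) + 3/32 + 2**(2/3)*uppergamma(2/3, 2) + uppergamma(2/3, 1) + 57*2**(1/3)/5)
F(2/3) = 2**(2/3)*(-12*2**(1/3) - 16*uppergamma(-2/3, 2) + 8*2**(1/3)*uppergamma(-2/3, 2) + 16*uppergamma(-2/3, 1) + 3 + 6*2**(2/3) + 16*3**(1/3))/8
F(5) = (4932000*E + 13477999*exp(2) + 3414960000)*exp(-2)/46080

invert the shared t-power to get t on [0, 1/4); exp(-2*sqrt(t)) on [1/4, 1); sqrt(t) + 1 on [1, 9/4); …
back out the power substitution: t**2 on [0, 1/2); exp(-2*t) on [1/2, 1); t + 1 on [1, 3/2); …
treat the 5 regions marked off by 1/4, 1, 9/4, 4 separately and sum
on [0, 1/4): add ∫ 1·t^(s-1) dt
[1/4, 1) adds the kernel integral of exp(-2*sqrt(t))/t
piece [1, 9/4): integrate (sqrt(t) + 1)/t against the kernel
[9/4, 4) adds the kernel integral of (sqrt(t) + 3)/t
segment 4 to ∞ holds exp(-sqrt(t))/t; add its integral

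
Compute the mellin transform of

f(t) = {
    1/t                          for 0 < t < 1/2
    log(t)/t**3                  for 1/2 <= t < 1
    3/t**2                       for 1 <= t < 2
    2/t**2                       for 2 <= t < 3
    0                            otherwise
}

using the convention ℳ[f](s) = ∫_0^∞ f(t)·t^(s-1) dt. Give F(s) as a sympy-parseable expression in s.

back out the shared t-power: 1 on [0, 1/2); log(t)/t**2 on [1/2, 1); 3/t on [1, 2); …
invert the shared t-power to get t on [0, 1/2); log(t)/t on [1/2, 1); 3 on [1, 2); …
slice at 1/2, 1, 2, transform all 4 pieces, and sum them
over [0, 1/2), the kernel integral of 1/t enters the sum
for t in [1/2, 1): the term is ∫ log(t)/t**3·t^(s-1)
segment [1, 2) carries 3/t**2; integrate it
on [2, 3): add ∫ 2/t**2·t^(s-1) dt

2**(2 - s)*(-2*2**(s - 2)*(s - 2)*(s - 1) - 6*2**(s - 2)*(s - 1)*(-2*s + (s - 2)**2 + 5) + 2*2**(2*s - 4)*(s - 1)*(-2*s + (s - 2)**2 + 5) + 4*6**(s - 2)*(s - 1)*(-2*s + (s - 2)**2 + 5) + 4*(s - 2)**2*(s - 1)*log(2) - 4*(s - 2)*(s - 1)*log(2) + 4*(s - 2)*(s - 1) + (s - 2)*(-2*s + (s - 2)**2 + 5))/(2*(s - 2)*(s - 1)*(-2*s + (s - 2)**2 + 5))
  Re(s) > 1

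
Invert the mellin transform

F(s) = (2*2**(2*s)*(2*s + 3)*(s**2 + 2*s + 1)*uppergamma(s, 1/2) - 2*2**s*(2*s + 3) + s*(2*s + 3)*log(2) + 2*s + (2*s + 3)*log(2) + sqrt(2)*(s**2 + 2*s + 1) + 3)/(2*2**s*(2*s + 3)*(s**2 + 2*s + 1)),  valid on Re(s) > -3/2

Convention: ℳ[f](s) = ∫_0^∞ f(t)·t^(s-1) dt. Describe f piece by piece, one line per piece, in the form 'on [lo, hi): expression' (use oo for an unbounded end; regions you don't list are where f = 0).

f breaks at 1/2, 1 into 3 integrals to sum
over [0, 1/2), the kernel integral of t**(3/2) enters the sum
on [1/2, 1) integrate f = t*log(t) against the kernel
segment 1 to ∞ holds exp(-t/2); add its integral

on [0, 1/2): t**(3/2)
on [1/2, 1): t*log(t)
on [1, oo): exp(-t/2)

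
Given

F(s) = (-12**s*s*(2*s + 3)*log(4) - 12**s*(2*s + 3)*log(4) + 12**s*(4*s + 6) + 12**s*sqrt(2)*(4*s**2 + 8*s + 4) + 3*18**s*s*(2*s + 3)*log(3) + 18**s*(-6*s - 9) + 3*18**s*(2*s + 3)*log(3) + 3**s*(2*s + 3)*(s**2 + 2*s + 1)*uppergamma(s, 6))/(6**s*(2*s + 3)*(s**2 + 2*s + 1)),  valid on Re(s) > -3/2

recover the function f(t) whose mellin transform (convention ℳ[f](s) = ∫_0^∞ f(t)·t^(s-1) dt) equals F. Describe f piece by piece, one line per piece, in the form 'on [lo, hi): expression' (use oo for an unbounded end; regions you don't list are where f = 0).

treat the 3 regions marked off by 2, 3 separately and sum
on [0, 2) integrate f = t**(3/2) against the kernel
on [2, 3): add ∫ t*log(t)·t^(s-1) dt
on [3, ∞): add ∫ exp(-2*t)·t^(s-1) dt

on [0, 2): t**(3/2)
on [2, 3): t*log(t)
on [3, oo): exp(-2*t)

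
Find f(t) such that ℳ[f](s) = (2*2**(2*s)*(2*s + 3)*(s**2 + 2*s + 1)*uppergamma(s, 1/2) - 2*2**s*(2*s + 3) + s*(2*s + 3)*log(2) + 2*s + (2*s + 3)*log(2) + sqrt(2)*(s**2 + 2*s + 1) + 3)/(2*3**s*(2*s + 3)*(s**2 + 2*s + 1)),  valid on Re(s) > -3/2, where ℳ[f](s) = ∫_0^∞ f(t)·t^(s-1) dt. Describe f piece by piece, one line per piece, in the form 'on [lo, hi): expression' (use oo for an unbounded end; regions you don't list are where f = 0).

on [0, 1/3): 3*sqrt(6)*t**(3/2)/4
on [1/3, 2/3): 3*t*log(3*t/2)/2
on [2/3, oo): exp(-3*t/4)

remove the common scale on t first: sqrt(2)*t**(3/2)/4 on [0, 1); t*log(t/2)/2 on [1, 2); exp(-t/4) on [2, ∞)
strip the common scale on t: t**(3/2) on [0, 1/2); t*log(t) on [1/2, 1); exp(-t/2) on [1, ∞)
decompose at 1/3, 2/3; ℳ[f](s) sums the 3 pieces' integrals
between 0 and 1/3 the integrand is 3*sqrt(6)*t**(3/2)/4·t^(s-1)
on [1/3, 2/3): add ∫ 3*t*log(3*t/2)/2·t^(s-1) dt
the [2/3, ∞) slice contributes ∫ exp(-3*t/4)·t^(s-1) dt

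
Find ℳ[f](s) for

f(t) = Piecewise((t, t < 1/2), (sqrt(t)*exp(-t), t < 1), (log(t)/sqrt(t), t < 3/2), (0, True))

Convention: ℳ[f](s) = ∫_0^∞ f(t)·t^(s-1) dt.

2**(1/2 - s)*(6*2**(s + 1/2)*(s + 1)*(8*s - (2*s + 1)**2)*uppergamma(s + 1/2, 1/2) - 6*2**(s + 1/2)*(s + 1)*(8*s - (2*s + 1)**2)*uppergamma(s + 1/2, 1) - 24*2**(s + 1/2)*(s + 1) + 3**(s + 1/2)*(s + 1)*(2*s + 1)*(-8*log(3) + 8*log(2)) + 3**(s + 1/2)*(s + 1)*(-16*log(2) + 16*log(3)) + 16*3**(s + 1/2)*(s + 1) + 3*sqrt(2)*(8*s - (2*s + 1)**2))/(12*(s + 1)*(8*s - (2*s + 1)**2))
  Re(s) > -1

back out the shared t-power: sqrt(t) on [0, 1/2); exp(-t) on [1/2, 1); log(t)/t on [1, 3/2)
f breaks at 1/2, 1 into 3 integrals to sum
the [0, 1/2) slice contributes ∫ t·t^(s-1) dt
the [1/2, 1) slice contributes ∫ sqrt(t)*exp(-t)·t^(s-1) dt
on [1, 3/2): add ∫ log(t)/sqrt(t)·t^(s-1) dt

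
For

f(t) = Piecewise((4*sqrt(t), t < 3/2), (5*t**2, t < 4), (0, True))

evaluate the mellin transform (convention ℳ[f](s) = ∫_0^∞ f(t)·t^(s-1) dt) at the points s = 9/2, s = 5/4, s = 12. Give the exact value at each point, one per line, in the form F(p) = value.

F(9/2) = 3279959/520 - 3645*sqrt(6)/832
F(5/4) = -135*2**(3/4)*3**(1/4)/52 + 12*2**(1/4)*3**(3/4)/7 + 1280*sqrt(2)/13
F(12) = 531441*sqrt(6)/25600 + 21990208640675/229376

linearity at 3/2 turns ℳ[f](s) into 2 summed integrals
on [0, 3/2): add ∫ 4*sqrt(t)·t^(s-1) dt
on [3/2, 4) integrate f = 5*t**2 against the kernel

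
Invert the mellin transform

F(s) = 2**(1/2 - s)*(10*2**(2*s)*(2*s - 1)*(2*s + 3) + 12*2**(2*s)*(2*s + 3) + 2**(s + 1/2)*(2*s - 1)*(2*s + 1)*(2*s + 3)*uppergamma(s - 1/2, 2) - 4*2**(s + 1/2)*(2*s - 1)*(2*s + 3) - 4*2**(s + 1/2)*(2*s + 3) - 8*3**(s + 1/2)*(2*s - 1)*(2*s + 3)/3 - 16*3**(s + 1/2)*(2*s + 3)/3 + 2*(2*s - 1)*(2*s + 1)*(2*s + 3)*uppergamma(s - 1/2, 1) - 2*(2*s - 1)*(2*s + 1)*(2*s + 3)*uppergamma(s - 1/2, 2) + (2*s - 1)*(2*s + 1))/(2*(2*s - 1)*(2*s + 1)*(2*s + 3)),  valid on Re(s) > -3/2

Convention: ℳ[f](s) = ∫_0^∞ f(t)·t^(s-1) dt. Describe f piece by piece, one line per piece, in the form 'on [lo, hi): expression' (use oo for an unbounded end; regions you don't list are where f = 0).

the shared t-power comes off first: t on [0, 1/2); exp(-2*t)/t on [1/2, 1); (t + 1)/t on [1, 3/2); …
strip the shared t-power: t**2 on [0, 1/2); exp(-2*t) on [1/2, 1); t + 1 on [1, 3/2); …
split f at 1/2, 1, 3/2, 2: ℳ[f](s) collects 5 kernel integrals
over [0, 1/2), the kernel integral of t**(3/2) enters the sum
[1/2, 1) adds the kernel integral of exp(-2*t)/sqrt(t)
segment 1 to 3/2 holds (t + 1)/sqrt(t); add its integral
segment 3/2 to 2 holds (t + 3)/sqrt(t); add its integral
piece [2, ∞): integrate exp(-t)/sqrt(t) against the kernel

on [0, 1/2): t**(3/2)
on [1/2, 1): exp(-2*t)/sqrt(t)
on [1, 3/2): (t + 1)/sqrt(t)
on [3/2, 2): (t + 3)/sqrt(t)
on [2, oo): exp(-t)/sqrt(t)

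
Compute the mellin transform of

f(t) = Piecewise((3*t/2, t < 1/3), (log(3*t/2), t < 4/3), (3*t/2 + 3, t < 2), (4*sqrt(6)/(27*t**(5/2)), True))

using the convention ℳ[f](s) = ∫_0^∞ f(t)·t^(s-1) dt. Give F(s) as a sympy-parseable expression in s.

(-270*2**(2*s)*s**2*(2*s - 5) + 54*2**(2*s)*s*(s + 1)*(2*s - 5)*log(2) - 162*2**(2*s)*s*(2*s - 5) - 54*2**(2*s)*(s + 1)*(2*s - 5) - 4*sqrt(3)*6**s*s**2*(s + 1) + 324*6**s*s**2*(2*s - 5) + 162*6**s*s*(2*s - 5) + 27*s**2*(2*s - 5) + 54*s*(s + 1)*(2*s - 5)*log(2) + (2*s - 5)*(54*s + 54))/(54*3**s*s**2*(s + 1)*(2*s - 5))
  -1 < Re(s) < 5/2

the common scale on t comes off first: t on [0, 1/2); log(t) on [1/2, 2); t + 3 on [2, 3); …
cuts at 1/3, 4/3, 2: linearity sums the 4 kernel integrals
[0, 1/3) adds the kernel integral of 3*t/2
over [1/3, 4/3), the kernel integral of log(3*t/2) enters the sum
piece [4/3, 2): integrate (3*t/2 + 3) against the kernel
∫ over [2, ∞) of 4*sqrt(6)/(27*t**(5/2))·t^(s-1) joins the sum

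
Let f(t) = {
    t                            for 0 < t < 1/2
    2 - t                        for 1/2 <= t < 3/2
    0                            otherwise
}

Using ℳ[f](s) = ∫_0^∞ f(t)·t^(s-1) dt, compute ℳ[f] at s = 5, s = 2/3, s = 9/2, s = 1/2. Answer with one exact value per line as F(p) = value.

F(5) = 2173/1920
F(2/3) = 3*2**(1/3)*(-8 + 7*3**(2/3))/20
F(9/2) = sqrt(2)*(-26 + 1377*sqrt(3))/3168
F(1/2) = sqrt(2)*(-10 + 9*sqrt(3))/6

along the cuts 1/2, ℳ[f](s) splits into 2 integrals
[0, 1/2) adds the kernel integral of t
piece [1/2, 3/2): integrate (2 - t) against the kernel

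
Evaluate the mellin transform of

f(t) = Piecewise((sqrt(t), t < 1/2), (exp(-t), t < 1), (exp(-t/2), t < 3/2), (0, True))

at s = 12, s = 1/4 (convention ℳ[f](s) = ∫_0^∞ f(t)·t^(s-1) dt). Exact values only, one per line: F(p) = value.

F(12) = -354434904271143*exp(-3/4)/1024 - 108505112*exp(-1) + sqrt(2)/102400 + 552203144321471*exp(-1/2)/2048
F(1/4) = -2**(1/4)*uppergamma(1/4, 3/4) - uppergamma(1/4, 1) + uppergamma(1/4, 1/2) + 2**(1/4)*uppergamma(1/4, 1/2) + 2*2**(1/4)/3

treat the 3 regions marked off by 1/2, 1 separately and sum
∫ over [0, 1/2) of sqrt(t)·t^(s-1) joins the sum
segment 1/2 to 1 holds exp(-t); add its integral
segment [1, 3/2) carries exp(-t/2); integrate it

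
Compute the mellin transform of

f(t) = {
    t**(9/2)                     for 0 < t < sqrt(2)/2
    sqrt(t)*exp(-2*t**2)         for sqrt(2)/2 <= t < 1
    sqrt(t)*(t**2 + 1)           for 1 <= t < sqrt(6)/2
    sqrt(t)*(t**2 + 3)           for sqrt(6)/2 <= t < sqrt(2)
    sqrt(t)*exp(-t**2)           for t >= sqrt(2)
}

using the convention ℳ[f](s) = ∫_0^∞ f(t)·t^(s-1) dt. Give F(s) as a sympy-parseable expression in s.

2**(-s/2 - 5/4)*(2**(s/2 + 1/4)*(2*s + 1)*(2*s + 5)*(2*s + 9)*uppergamma(s/2 + 1/4, 2) - 2**(s/2 + 13/4)*(2*s + 1)*(2*s + 9) + 2**(s/2 + 17/4)*(-2*s - 9) + 5*2**(s + 5/2)*(2*s + 1)*(2*s + 9) + 2**(s + 9/2)*(6*s + 27) + 3**(s/2 + 1/4)*(-64*s - 288) - 8*3**(s/2 + 1/4)*(2*s + 1)*(2*s + 9) + (2*s + 1)*(2*s + 5)*(2*s + 9)*uppergamma(s/2 + 1/4, 1) - (2*s + 1)*(2*s + 5)*(2*s + 9)*uppergamma(s/2 + 1/4, 2) + (2*s + 1)*(2*s + 5))/((2*s + 1)*(2*s + 5)*(2*s + 9))
  Re(s) > -9/2

the shared t-power comes off first: t**4 on [0, sqrt(2)/2); exp(-2*t**2) on [sqrt(2)/2, 1); t**2 + 1 on [1, sqrt(6)/2); …
invert the power substitution to get t**2 on [0, 1/2); exp(-2*t) on [1/2, 1); t + 1 on [1, 3/2); …
decompose at sqrt(2)/2, 1, sqrt(6)/2, sqrt(2); ℳ[f](s) sums the 5 pieces' integrals
on [0, sqrt(2)/2): add ∫ t**(9/2)·t^(s-1) dt
between sqrt(2)/2 and 1 the integrand is sqrt(t)*exp(-2*t**2)·t^(s-1)
for t in [1, sqrt(6)/2): the term is ∫ sqrt(t)*(t**2 + 1)·t^(s-1)
piece [sqrt(6)/2, sqrt(2)): integrate sqrt(t)*(t**2 + 3) against the kernel
on [sqrt(2), ∞) integrate f = sqrt(t)*exp(-t**2) against the kernel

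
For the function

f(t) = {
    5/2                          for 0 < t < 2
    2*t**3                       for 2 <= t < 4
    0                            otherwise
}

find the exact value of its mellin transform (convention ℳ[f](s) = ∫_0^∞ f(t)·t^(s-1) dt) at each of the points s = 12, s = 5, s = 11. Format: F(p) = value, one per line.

cuts at 2: linearity sums the 2 kernel integrals
between 0 and 2 the integrand is 5/2·t^(s-1)
piece [2, 4): integrate 2*t**3 against the kernel

F(12) = 715810304/5
F(5) = 16336
F(11) = 2952645632/77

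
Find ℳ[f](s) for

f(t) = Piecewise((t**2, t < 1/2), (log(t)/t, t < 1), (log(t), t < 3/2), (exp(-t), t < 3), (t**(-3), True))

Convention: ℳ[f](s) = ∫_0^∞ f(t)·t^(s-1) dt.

the 5 pieces separated at 1/2, 1, 3/2, 3 each add one integral
segment [0, 1/2) carries t**2; integrate it
for t in [1/2, 1): the term is ∫ log(t)/t·t^(s-1)
segment [1, 3/2) carries log(t); integrate it
the [3/2, 3) slice contributes ∫ exp(-t)·t^(s-1) dt
for t in [3, ∞): the term is ∫ t**(-3)·t^(s-1)

(108*2**s*s**2*(s - 3)*(s + 2)*(s**2 - 2*s + 1)*uppergamma(s, 3/2) - 108*2**s*s**2*(s - 3)*(s + 2)*(s**2 - 2*s + 1)*uppergamma(s, 3) - 108*2**s*s**2*(s - 3)*(s + 2) + 108*2**s*(s - 3)*(s + 2)*(s**2 - 2*s + 1) - 108*3**s*s*(s - 3)*(s + 2)*(s**2 - 2*s + 1)*log(2) + 108*3**s*s*(s - 3)*(s + 2)*(s**2 - 2*s + 1)*log(3) - 108*3**s*(s - 3)*(s + 2)*(s**2 - 2*s + 1) - 4*6**s*s**2*(s + 2)*(s**2 - 2*s + 1) + 216*s**3*(s - 3)*(s + 2)*log(2) - 216*s**2*(s - 3)*(s + 2)*log(2) + 216*s**2*(s - 3)*(s + 2) + 27*s**2*(s - 3)*(s**2 - 2*s + 1))/(108*2**s*s**2*(s - 3)*(s + 2)*(s**2 - 2*s + 1))
  -2 < Re(s) < 3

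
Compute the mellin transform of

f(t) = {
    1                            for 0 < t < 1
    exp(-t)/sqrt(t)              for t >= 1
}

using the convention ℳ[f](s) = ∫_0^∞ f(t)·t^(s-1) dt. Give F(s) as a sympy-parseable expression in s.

invert the shared t-power to get t on [0, 1); sqrt(t)*exp(-t) on [1, ∞)
reversing the shared t-power: sqrt(t) on [0, 1); exp(-t) on [1, ∞)
split f at 1: ℳ[f](s) collects 2 kernel integrals
for t in [0, 1): the term is ∫ 1·t^(s-1)
piece [1, ∞): integrate exp(-t)/sqrt(t) against the kernel

uppergamma(s - 1/2, 1) + 1/s
  Re(s) > 0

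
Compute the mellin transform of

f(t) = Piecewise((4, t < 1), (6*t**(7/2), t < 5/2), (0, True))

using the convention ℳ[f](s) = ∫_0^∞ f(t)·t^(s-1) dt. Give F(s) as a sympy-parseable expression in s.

integrate the 2 segments split at 1, then add the results
the [0, 1) slice contributes ∫ 4·t^(s-1) dt
∫ 6*t**(7/2)·t^(s-1) over [1, 5/2)

4*(3*(5/2)**(s + 7/2)*s - s + 7)/(s*(2*s + 7))
  Re(s) > 0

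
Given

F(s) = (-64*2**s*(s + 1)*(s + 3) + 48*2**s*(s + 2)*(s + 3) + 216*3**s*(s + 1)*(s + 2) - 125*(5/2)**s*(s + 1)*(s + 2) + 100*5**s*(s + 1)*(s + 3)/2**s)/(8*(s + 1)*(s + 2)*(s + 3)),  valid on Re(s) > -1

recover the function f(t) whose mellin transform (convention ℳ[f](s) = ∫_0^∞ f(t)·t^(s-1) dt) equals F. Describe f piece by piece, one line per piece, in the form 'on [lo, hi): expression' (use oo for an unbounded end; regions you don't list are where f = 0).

along the cuts 2, 5/2, ℳ[f](s) splits into 3 integrals
segment 0 to 2 holds 3*t; add its integral
∫ over [2, 5/2) of 2*t**2·t^(s-1) joins the sum
piece [5/2, 3): integrate t**3 against the kernel

on [0, 2): 3*t
on [2, 5/2): 2*t**2
on [5/2, 3): t**3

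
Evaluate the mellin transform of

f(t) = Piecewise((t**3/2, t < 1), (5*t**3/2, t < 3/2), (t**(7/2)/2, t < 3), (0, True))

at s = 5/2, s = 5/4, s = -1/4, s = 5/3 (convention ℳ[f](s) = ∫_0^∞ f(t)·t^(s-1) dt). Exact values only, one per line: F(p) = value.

F(5/2) = 1215*sqrt(6)/704 + 167375/2816
F(5/4) = -81*2**(1/4)*3**(3/4)/304 - 8/17 + 405*2**(3/4)*3**(1/4)/272 + 162*3**(3/4)/19
F(-1/4) = -8/11 - 27*2**(3/4)*3**(1/4)/104 + 45*2**(1/4)*3**(3/4)/44 + 54*3**(1/4)/13
F(5/3) = -729*2**(5/6)*3**(1/6)/1984 - 3/7 + 1215*2**(1/3)*3**(2/3)/896 + 729*3**(1/6)/31

integrate the 3 segments split at 1, 3/2, then add the results
piece [0, 1): integrate t**3/2 against the kernel
[1, 3/2) adds the kernel integral of 5*t**3/2
on [3/2, 3) integrate f = t**(7/2)/2 against the kernel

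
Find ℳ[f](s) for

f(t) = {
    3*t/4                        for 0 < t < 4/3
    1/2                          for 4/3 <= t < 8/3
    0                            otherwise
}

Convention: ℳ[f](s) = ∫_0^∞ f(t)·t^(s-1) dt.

back out the common scale on t: t/2 on [0, 2); 1/2 on [2, 4)
back out the common scale on t: t on [0, 1); 1/2 on [1, 2)
along the cuts 4/3, ℳ[f](s) splits into 2 integrals
between 0 and 4/3 the integrand is 3*t/4·t^(s-1)
∫ over [4/3, 8/3) of 1/2·t^(s-1) joins the sum

2**s*(2**s*(s + 1) + s - 1)/(2*(3/2)**s*s*(s + 1))
  Re(s) > -1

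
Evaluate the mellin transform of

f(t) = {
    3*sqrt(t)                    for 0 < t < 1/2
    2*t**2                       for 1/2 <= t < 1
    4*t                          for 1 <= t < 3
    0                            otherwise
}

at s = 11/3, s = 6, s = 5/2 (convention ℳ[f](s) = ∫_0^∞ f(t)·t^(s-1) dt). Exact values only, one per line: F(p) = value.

F(11/3) = -60/119 - 3*2**(1/3)/544 + 9*2**(5/6)/400 + 486*3**(2/3)/7
F(6) = 3*sqrt(2)/832 + 8955641/7168
F(5/2) = -289/504 - sqrt(2)/72 + 216*sqrt(3)/7

integrate the 3 segments split at 1/2, 1, then add the results
∫ over [0, 1/2) of 3*sqrt(t)·t^(s-1) joins the sum
∫ over [1/2, 1) of 2*t**2·t^(s-1) joins the sum
segment 1 to 3 holds 4*t; add its integral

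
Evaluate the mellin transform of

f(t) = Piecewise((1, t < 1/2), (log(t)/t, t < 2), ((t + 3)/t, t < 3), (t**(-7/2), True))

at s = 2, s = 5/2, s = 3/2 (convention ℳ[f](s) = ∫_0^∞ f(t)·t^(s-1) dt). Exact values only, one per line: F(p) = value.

F(2) = 2*sqrt(3)/27 + 5*log(2)/2 + 33/8
F(5/2) = sqrt(2)*(-1139 + 30*sqrt(2) + 270*log(2) + 864*sqrt(6))/180
F(3/2) = sqrt(2)*(-330 + sqrt(2) + 108*log(2) + 144*sqrt(6))/36

reversing the shared t-power: t on [0, 1/2); log(t) on [1/2, 2); t + 3 on [2, 3); …
f breaks at 1/2, 2, 3 into 4 integrals to sum
segment 0 to 1/2 holds 1; add its integral
between 1/2 and 2 the integrand is log(t)/t·t^(s-1)
on [2, 3) integrate f = (t + 3)/t against the kernel
on [3, ∞) integrate f = t**(-7/2) against the kernel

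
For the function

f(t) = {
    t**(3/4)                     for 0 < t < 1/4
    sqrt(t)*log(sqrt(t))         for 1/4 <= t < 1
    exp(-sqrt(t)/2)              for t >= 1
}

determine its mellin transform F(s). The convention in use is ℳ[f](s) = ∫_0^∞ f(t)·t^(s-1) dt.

strip the power substitution: t**(3/2) on [0, 1/2); t*log(t) on [1/2, 1); exp(-t/2) on [1, ∞)
decompose at 1/4, 1; ℳ[f](s) sums the 3 pieces' integrals
on [0, 1/4) integrate f = t**(3/4) against the kernel
the [1/4, 1) slice contributes ∫ sqrt(t)*log(sqrt(t))·t^(s-1) dt
over [1, ∞), the kernel integral of exp(-sqrt(t)/2) enters the sum

(2*2**(4*s)*(4*s + 3)*(4*s**2 + 4*s + 1)*uppergamma(2*s, 1/2) - 2*2**(2*s)*(4*s + 3) + s*(4*s + 3)*log(4) + 4*s + (4*s + 3)*log(2) + sqrt(2)*(4*s**2 + 4*s + 1) + 3)/(4**s*(4*s + 3)*(4*s**2 + 4*s + 1))
  Re(s) > -3/4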